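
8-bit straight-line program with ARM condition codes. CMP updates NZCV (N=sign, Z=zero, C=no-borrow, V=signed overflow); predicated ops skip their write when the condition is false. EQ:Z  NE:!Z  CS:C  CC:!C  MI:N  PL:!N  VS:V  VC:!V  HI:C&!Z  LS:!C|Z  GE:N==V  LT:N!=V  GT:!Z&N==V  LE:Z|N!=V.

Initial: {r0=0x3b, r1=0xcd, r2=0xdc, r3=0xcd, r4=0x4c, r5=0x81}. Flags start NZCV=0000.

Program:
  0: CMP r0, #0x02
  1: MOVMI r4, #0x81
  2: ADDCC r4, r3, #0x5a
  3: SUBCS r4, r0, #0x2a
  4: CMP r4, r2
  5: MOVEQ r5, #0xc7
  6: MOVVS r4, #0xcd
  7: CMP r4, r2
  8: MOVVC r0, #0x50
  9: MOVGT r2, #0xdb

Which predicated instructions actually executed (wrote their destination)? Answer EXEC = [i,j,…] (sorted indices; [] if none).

EXEC = [3,8,9]

[0] flags=0010 → (cmp)
[1] flags=0010 MI?F → skip
[2] flags=0010 CC?F → skip
[3] flags=0010 CS?T → r4=0x11
[4] flags=0000 → (cmp)
[5] flags=0000 EQ?F → skip
[6] flags=0000 VS?F → skip
[7] flags=0000 → (cmp)
[8] flags=0000 VC?T → r0=0x50
[9] flags=0000 GT?T → r2=0xdb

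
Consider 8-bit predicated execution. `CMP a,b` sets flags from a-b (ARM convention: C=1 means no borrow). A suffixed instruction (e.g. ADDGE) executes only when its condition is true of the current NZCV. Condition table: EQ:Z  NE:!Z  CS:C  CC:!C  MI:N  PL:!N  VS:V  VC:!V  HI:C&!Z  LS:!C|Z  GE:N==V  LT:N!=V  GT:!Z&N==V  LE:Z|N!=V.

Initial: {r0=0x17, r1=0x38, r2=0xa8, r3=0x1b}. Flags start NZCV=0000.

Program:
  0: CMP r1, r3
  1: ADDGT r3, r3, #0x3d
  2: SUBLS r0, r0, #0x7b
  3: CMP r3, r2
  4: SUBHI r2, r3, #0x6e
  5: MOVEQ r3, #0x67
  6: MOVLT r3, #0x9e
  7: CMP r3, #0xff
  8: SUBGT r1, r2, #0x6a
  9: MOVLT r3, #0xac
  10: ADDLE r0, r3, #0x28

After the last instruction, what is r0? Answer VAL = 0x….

VAL = 0x17

[0] flags=0010 → (cmp)
[1] flags=0010 GT?T → r3=0x58
[2] flags=0010 LS?F → skip
[3] flags=1001 → (cmp)
[4] flags=1001 HI?F → skip
[5] flags=1001 EQ?F → skip
[6] flags=1001 LT?F → skip
[7] flags=0000 → (cmp)
[8] flags=0000 GT?T → r1=0x3e
[9] flags=0000 LT?F → skip
[10] flags=0000 LE?F → skip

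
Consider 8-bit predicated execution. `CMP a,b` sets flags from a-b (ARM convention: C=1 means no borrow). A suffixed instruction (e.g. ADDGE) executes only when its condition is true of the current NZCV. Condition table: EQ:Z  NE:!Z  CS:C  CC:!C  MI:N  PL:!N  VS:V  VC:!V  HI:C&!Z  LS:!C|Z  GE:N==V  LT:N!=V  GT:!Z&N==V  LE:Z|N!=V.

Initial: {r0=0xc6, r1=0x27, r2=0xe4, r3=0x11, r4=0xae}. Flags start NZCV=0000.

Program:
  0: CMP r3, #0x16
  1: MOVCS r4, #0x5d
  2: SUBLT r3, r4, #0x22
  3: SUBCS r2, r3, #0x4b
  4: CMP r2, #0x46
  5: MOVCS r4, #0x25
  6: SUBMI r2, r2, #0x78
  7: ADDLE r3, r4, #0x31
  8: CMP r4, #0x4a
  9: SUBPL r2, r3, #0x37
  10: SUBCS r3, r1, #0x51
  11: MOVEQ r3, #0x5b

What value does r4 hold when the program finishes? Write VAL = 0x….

VAL = 0x25

[0] flags=1000 → (cmp)
[1] flags=1000 CS?F → skip
[2] flags=1000 LT?T → r3=0x8c
[3] flags=1000 CS?F → skip
[4] flags=1010 → (cmp)
[5] flags=1010 CS?T → r4=0x25
[6] flags=1010 MI?T → r2=0x6c
[7] flags=1010 LE?T → r3=0x56
[8] flags=1000 → (cmp)
[9] flags=1000 PL?F → skip
[10] flags=1000 CS?F → skip
[11] flags=1000 EQ?F → skip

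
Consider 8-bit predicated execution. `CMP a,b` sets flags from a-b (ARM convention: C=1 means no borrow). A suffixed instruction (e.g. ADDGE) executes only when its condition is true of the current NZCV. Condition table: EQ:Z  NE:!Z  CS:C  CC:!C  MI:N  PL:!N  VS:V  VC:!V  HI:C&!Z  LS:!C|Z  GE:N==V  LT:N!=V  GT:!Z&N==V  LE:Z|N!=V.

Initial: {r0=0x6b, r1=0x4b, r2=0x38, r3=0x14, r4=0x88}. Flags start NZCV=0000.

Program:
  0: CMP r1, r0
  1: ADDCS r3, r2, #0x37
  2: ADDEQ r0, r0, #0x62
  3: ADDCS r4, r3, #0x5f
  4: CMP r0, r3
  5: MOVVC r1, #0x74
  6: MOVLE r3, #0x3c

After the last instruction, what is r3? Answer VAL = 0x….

VAL = 0x14

0: ✓ CMP  NZCV=1000
1: · ADDCS
2: · ADDEQ
3: · ADDCS
4: ✓ CMP  NZCV=0010
5: ✓ MOVVC  r1←0x74
6: · MOVLE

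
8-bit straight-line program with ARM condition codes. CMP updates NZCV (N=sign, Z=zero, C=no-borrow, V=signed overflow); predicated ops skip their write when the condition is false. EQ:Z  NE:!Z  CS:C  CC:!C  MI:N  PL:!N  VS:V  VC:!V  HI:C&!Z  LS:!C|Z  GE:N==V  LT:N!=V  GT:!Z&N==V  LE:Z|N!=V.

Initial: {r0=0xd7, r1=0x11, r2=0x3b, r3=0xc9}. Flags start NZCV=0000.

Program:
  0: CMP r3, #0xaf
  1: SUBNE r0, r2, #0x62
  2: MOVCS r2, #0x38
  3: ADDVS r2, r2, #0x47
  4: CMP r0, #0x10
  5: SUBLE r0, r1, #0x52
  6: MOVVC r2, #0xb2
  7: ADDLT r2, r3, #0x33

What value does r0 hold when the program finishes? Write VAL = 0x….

VAL = 0xbf

[0] flags=0010 → (cmp)
[1] flags=0010 NE?T → r0=0xd9
[2] flags=0010 CS?T → r2=0x38
[3] flags=0010 VS?F → skip
[4] flags=1010 → (cmp)
[5] flags=1010 LE?T → r0=0xbf
[6] flags=1010 VC?T → r2=0xb2
[7] flags=1010 LT?T → r2=0xfc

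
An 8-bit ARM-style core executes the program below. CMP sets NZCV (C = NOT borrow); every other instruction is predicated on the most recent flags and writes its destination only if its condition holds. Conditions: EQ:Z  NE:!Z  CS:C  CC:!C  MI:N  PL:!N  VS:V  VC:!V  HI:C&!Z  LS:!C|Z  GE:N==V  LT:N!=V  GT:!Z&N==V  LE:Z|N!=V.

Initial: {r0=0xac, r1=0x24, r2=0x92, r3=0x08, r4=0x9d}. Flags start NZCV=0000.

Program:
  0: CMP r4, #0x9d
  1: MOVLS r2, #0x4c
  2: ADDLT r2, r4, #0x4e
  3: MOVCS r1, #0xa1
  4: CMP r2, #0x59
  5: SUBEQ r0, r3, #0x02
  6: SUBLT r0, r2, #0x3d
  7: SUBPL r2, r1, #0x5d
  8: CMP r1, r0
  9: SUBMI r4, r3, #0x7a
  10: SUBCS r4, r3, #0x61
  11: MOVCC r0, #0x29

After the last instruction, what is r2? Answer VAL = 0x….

VAL = 0x4c

0: ✓ CMP  NZCV=0110
1: ✓ MOVLS  r2←0x4c
2: · ADDLT
3: ✓ MOVCS  r1←0xa1
4: ✓ CMP  NZCV=1000
5: · SUBEQ
6: ✓ SUBLT  r0←0x0f
7: · SUBPL
8: ✓ CMP  NZCV=1010
9: ✓ SUBMI  r4←0x8e
10: ✓ SUBCS  r4←0xa7
11: · MOVCC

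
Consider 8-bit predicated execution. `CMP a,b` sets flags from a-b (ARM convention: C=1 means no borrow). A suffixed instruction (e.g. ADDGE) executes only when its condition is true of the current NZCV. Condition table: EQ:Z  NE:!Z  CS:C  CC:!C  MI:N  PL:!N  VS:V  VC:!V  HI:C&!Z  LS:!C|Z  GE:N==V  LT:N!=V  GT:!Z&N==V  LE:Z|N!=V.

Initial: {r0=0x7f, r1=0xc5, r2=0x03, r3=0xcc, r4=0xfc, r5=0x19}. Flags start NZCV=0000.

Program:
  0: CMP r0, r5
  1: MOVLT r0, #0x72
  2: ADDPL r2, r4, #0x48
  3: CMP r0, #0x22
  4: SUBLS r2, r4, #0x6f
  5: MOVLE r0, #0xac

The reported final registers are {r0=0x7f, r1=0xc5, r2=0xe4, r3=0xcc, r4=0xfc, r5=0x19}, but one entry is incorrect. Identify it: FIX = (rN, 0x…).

FIX = (r2, 0x44)

0: ✓ CMP  NZCV=0010
1: · MOVLT
2: ✓ ADDPL  r2←0x44
3: ✓ CMP  NZCV=0010
4: · SUBLS
5: · MOVLE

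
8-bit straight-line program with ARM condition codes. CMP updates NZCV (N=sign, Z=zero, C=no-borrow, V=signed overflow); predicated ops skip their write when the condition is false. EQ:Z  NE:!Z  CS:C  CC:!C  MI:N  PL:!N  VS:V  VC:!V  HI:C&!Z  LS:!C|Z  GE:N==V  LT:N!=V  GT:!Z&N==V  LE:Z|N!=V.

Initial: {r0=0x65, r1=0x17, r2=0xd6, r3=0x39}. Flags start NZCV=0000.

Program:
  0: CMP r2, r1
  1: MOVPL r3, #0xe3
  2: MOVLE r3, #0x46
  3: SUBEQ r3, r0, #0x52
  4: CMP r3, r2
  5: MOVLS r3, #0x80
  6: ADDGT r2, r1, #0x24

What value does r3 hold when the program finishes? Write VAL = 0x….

VAL = 0x80

[0] flags=1010 → (cmp)
[1] flags=1010 PL?F → skip
[2] flags=1010 LE?T → r3=0x46
[3] flags=1010 EQ?F → skip
[4] flags=0000 → (cmp)
[5] flags=0000 LS?T → r3=0x80
[6] flags=0000 GT?T → r2=0x3b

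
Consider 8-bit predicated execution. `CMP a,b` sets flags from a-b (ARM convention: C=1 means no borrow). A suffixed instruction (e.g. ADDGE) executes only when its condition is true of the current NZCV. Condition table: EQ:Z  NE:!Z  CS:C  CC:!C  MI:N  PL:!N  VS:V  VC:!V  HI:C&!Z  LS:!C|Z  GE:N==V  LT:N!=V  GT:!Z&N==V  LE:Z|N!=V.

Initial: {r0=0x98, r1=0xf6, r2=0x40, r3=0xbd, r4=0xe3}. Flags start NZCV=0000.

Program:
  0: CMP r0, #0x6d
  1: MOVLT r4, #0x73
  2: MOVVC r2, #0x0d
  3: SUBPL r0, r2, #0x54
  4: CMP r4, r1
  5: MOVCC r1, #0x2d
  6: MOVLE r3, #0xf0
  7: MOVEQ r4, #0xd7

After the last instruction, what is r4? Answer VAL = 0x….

VAL = 0x73

[0] flags=0011 → (cmp)
[1] flags=0011 LT?T → r4=0x73
[2] flags=0011 VC?F → skip
[3] flags=0011 PL?T → r0=0xec
[4] flags=0000 → (cmp)
[5] flags=0000 CC?T → r1=0x2d
[6] flags=0000 LE?F → skip
[7] flags=0000 EQ?F → skip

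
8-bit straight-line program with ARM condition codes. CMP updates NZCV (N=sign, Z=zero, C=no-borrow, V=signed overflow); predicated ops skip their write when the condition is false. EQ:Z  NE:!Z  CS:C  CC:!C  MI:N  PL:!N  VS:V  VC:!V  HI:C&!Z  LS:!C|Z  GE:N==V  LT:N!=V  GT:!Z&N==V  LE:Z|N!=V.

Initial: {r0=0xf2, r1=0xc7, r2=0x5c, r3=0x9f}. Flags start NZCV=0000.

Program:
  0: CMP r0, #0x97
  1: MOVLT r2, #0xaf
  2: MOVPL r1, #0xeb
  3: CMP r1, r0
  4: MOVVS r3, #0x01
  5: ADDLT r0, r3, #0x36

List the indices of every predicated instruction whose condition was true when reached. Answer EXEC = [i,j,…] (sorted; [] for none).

0: ✓ CMP  NZCV=0010
1: · MOVLT
2: ✓ MOVPL  r1←0xeb
3: ✓ CMP  NZCV=1000
4: · MOVVS
5: ✓ ADDLT  r0←0xd5

EXEC = [2,5]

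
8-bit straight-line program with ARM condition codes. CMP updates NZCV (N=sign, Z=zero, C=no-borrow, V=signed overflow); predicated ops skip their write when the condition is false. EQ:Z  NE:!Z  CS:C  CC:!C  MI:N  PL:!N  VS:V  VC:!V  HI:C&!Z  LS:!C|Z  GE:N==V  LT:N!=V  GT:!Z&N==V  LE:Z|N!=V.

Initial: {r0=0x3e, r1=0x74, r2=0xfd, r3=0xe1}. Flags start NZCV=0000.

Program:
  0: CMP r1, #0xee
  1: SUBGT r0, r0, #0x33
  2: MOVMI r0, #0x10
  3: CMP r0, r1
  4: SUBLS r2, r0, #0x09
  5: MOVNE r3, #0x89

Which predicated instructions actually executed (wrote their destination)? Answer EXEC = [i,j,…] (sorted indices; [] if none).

[0] flags=1001 → (cmp)
[1] flags=1001 GT?T → r0=0x0b
[2] flags=1001 MI?T → r0=0x10
[3] flags=1000 → (cmp)
[4] flags=1000 LS?T → r2=0x07
[5] flags=1000 NE?T → r3=0x89

EXEC = [1,2,4,5]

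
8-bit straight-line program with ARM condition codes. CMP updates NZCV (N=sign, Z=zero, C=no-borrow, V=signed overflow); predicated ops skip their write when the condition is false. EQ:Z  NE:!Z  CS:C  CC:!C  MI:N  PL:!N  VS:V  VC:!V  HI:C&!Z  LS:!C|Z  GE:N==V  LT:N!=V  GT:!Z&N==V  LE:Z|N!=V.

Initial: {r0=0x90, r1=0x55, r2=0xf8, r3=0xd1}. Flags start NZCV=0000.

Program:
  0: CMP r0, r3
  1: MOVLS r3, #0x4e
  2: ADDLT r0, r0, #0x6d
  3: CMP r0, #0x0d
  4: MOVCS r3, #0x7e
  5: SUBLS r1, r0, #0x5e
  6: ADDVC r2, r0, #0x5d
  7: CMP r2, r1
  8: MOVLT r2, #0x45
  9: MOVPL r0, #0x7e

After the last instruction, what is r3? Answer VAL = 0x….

0: ✓ CMP  NZCV=1000
1: ✓ MOVLS  r3←0x4e
2: ✓ ADDLT  r0←0xfd
3: ✓ CMP  NZCV=1010
4: ✓ MOVCS  r3←0x7e
5: · SUBLS
6: ✓ ADDVC  r2←0x5a
7: ✓ CMP  NZCV=0010
8: · MOVLT
9: ✓ MOVPL  r0←0x7e

VAL = 0x7e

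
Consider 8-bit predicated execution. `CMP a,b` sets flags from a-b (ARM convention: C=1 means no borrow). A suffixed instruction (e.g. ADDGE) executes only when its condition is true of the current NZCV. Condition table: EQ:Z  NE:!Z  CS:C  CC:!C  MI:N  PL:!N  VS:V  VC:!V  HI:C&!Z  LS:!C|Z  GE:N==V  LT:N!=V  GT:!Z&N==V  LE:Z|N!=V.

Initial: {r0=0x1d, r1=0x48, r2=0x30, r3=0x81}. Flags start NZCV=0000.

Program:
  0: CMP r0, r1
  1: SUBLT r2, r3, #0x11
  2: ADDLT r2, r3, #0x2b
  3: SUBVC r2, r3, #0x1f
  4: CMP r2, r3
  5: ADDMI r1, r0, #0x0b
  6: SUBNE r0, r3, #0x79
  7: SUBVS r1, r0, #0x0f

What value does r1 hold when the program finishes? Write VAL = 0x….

[0] flags=1000 → (cmp)
[1] flags=1000 LT?T → r2=0x70
[2] flags=1000 LT?T → r2=0xac
[3] flags=1000 VC?T → r2=0x62
[4] flags=1001 → (cmp)
[5] flags=1001 MI?T → r1=0x28
[6] flags=1001 NE?T → r0=0x08
[7] flags=1001 VS?T → r1=0xf9

VAL = 0xf9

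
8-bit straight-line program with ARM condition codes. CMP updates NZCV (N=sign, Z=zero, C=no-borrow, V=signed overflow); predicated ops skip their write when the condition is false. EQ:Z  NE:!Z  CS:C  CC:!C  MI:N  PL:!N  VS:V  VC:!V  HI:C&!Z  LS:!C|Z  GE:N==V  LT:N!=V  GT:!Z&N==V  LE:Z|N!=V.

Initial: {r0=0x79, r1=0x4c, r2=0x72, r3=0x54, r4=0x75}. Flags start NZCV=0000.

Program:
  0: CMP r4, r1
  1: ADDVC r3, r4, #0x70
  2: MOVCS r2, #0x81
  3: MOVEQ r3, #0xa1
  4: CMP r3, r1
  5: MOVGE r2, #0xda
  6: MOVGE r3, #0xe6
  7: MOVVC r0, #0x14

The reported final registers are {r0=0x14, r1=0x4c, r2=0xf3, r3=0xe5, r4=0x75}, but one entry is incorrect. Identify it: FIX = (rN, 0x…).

0: ✓ CMP  NZCV=0010
1: ✓ ADDVC  r3←0xe5
2: ✓ MOVCS  r2←0x81
3: · MOVEQ
4: ✓ CMP  NZCV=1010
5: · MOVGE
6: · MOVGE
7: ✓ MOVVC  r0←0x14

FIX = (r2, 0x81)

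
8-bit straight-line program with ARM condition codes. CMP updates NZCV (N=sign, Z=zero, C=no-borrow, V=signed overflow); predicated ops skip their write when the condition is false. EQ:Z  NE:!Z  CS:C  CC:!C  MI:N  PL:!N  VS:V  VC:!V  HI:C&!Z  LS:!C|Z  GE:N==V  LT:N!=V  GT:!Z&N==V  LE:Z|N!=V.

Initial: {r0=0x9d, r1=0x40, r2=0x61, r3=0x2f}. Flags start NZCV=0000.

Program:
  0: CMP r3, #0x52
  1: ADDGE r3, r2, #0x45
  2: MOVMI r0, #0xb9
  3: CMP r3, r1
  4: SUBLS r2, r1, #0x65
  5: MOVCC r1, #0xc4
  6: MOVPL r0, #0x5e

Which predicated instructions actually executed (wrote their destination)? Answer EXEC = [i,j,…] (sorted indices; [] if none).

EXEC = [2,4,5]

0: ✓ CMP  NZCV=1000
1: · ADDGE
2: ✓ MOVMI  r0←0xb9
3: ✓ CMP  NZCV=1000
4: ✓ SUBLS  r2←0xdb
5: ✓ MOVCC  r1←0xc4
6: · MOVPL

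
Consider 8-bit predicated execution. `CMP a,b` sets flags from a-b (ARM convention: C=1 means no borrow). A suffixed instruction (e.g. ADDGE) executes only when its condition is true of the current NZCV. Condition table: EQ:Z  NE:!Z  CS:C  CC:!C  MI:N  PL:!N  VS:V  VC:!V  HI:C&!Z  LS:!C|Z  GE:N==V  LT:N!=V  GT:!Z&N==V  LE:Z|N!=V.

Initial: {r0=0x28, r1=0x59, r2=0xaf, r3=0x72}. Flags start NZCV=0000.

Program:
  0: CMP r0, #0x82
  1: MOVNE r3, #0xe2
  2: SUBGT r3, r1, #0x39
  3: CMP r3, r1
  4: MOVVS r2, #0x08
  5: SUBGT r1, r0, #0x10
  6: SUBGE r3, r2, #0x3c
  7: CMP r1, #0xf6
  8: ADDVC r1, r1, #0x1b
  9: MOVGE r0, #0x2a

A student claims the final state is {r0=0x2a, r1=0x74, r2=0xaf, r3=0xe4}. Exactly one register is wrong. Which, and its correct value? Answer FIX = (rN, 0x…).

FIX = (r3, 0x20)

0: ✓ CMP  NZCV=1001
1: ✓ MOVNE  r3←0xe2
2: ✓ SUBGT  r3←0x20
3: ✓ CMP  NZCV=1000
4: · MOVVS
5: · SUBGT
6: · SUBGE
7: ✓ CMP  NZCV=0000
8: ✓ ADDVC  r1←0x74
9: ✓ MOVGE  r0←0x2a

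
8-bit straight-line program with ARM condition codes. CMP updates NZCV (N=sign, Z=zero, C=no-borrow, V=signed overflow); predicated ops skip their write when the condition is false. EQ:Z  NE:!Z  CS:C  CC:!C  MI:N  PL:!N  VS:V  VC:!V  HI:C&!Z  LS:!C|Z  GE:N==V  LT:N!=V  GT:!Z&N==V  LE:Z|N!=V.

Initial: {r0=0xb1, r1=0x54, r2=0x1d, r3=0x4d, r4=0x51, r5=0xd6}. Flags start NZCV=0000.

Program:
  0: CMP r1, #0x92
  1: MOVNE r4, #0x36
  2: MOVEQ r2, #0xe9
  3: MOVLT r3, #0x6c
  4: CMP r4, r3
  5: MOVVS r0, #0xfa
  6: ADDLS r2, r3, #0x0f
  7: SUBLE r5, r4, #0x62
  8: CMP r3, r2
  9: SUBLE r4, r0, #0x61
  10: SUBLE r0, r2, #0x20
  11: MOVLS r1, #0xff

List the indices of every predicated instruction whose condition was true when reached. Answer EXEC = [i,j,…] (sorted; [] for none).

EXEC = [1,6,7,9,10,11]

[0] flags=1001 → (cmp)
[1] flags=1001 NE?T → r4=0x36
[2] flags=1001 EQ?F → skip
[3] flags=1001 LT?F → skip
[4] flags=1000 → (cmp)
[5] flags=1000 VS?F → skip
[6] flags=1000 LS?T → r2=0x5c
[7] flags=1000 LE?T → r5=0xd4
[8] flags=1000 → (cmp)
[9] flags=1000 LE?T → r4=0x50
[10] flags=1000 LE?T → r0=0x3c
[11] flags=1000 LS?T → r1=0xff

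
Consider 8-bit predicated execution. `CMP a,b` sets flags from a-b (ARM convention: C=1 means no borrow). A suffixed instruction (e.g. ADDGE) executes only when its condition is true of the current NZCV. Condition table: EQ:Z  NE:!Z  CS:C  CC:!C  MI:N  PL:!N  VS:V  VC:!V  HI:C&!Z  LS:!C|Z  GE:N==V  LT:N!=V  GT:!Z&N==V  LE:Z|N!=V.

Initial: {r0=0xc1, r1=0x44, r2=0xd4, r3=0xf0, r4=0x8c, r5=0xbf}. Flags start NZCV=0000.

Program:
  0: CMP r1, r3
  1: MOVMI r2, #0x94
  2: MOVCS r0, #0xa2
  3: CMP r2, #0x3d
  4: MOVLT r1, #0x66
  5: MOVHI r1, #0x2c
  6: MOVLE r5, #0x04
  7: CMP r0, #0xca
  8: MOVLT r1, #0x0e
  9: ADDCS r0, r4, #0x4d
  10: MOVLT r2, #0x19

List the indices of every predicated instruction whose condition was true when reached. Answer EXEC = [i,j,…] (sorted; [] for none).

EXEC = [4,5,6,8,10]

[0] flags=0000 → (cmp)
[1] flags=0000 MI?F → skip
[2] flags=0000 CS?F → skip
[3] flags=1010 → (cmp)
[4] flags=1010 LT?T → r1=0x66
[5] flags=1010 HI?T → r1=0x2c
[6] flags=1010 LE?T → r5=0x04
[7] flags=1000 → (cmp)
[8] flags=1000 LT?T → r1=0x0e
[9] flags=1000 CS?F → skip
[10] flags=1000 LT?T → r2=0x19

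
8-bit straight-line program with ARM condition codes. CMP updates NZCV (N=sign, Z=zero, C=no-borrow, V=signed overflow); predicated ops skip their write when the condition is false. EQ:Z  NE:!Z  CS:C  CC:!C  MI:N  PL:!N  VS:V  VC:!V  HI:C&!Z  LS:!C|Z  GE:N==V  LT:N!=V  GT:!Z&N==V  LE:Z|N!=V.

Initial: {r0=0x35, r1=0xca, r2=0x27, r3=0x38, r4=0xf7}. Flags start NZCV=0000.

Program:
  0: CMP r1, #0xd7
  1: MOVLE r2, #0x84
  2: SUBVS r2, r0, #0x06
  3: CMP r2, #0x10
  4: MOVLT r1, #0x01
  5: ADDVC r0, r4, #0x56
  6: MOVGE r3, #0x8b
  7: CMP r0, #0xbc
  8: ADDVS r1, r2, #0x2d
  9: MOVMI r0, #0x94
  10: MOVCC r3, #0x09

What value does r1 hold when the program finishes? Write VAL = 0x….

VAL = 0x01

0: ✓ CMP  NZCV=1000
1: ✓ MOVLE  r2←0x84
2: · SUBVS
3: ✓ CMP  NZCV=0011
4: ✓ MOVLT  r1←0x01
5: · ADDVC
6: · MOVGE
7: ✓ CMP  NZCV=0000
8: · ADDVS
9: · MOVMI
10: ✓ MOVCC  r3←0x09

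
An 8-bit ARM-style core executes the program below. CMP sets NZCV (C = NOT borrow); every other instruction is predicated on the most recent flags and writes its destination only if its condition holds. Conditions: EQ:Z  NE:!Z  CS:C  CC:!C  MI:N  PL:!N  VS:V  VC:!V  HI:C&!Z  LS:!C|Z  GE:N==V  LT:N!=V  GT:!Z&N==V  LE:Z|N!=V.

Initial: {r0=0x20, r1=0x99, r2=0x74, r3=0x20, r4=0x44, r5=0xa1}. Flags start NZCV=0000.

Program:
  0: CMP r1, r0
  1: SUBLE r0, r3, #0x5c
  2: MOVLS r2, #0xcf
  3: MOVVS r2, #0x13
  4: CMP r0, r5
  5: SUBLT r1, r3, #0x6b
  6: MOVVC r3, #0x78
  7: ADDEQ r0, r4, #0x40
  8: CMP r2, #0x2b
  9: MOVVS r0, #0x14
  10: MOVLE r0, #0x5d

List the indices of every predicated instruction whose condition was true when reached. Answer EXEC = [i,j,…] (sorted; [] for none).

0: ✓ CMP  NZCV=0011
1: ✓ SUBLE  r0←0xc4
2: · MOVLS
3: ✓ MOVVS  r2←0x13
4: ✓ CMP  NZCV=0010
5: · SUBLT
6: ✓ MOVVC  r3←0x78
7: · ADDEQ
8: ✓ CMP  NZCV=1000
9: · MOVVS
10: ✓ MOVLE  r0←0x5d

EXEC = [1,3,6,10]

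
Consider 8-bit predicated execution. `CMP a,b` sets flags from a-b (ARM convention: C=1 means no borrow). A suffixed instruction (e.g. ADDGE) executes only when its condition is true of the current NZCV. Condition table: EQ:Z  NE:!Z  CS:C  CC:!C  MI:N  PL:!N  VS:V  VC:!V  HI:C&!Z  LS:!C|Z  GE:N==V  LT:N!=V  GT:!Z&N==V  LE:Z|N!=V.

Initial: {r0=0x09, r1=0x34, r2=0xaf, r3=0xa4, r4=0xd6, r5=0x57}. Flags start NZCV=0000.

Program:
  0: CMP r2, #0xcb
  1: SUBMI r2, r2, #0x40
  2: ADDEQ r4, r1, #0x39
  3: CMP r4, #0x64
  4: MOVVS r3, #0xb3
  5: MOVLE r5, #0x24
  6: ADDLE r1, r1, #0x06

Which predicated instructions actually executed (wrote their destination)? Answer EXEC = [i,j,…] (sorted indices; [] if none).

EXEC = [1,4,5,6]

0: ✓ CMP  NZCV=1000
1: ✓ SUBMI  r2←0x6f
2: · ADDEQ
3: ✓ CMP  NZCV=0011
4: ✓ MOVVS  r3←0xb3
5: ✓ MOVLE  r5←0x24
6: ✓ ADDLE  r1←0x3a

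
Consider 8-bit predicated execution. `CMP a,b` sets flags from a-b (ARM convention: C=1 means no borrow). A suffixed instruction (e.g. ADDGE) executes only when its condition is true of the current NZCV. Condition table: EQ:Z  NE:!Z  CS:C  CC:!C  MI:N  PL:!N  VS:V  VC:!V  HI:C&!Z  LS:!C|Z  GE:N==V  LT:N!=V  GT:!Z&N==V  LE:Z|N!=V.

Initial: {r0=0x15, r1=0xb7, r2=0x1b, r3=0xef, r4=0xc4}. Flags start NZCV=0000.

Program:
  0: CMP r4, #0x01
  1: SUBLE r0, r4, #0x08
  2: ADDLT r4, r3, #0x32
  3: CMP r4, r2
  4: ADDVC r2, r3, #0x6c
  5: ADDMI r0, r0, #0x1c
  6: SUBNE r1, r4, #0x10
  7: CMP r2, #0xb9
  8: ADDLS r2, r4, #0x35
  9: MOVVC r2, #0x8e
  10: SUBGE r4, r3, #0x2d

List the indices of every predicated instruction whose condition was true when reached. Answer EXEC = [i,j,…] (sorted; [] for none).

0: ✓ CMP  NZCV=1010
1: ✓ SUBLE  r0←0xbc
2: ✓ ADDLT  r4←0x21
3: ✓ CMP  NZCV=0010
4: ✓ ADDVC  r2←0x5b
5: · ADDMI
6: ✓ SUBNE  r1←0x11
7: ✓ CMP  NZCV=1001
8: ✓ ADDLS  r2←0x56
9: · MOVVC
10: ✓ SUBGE  r4←0xc2

EXEC = [1,2,4,6,8,10]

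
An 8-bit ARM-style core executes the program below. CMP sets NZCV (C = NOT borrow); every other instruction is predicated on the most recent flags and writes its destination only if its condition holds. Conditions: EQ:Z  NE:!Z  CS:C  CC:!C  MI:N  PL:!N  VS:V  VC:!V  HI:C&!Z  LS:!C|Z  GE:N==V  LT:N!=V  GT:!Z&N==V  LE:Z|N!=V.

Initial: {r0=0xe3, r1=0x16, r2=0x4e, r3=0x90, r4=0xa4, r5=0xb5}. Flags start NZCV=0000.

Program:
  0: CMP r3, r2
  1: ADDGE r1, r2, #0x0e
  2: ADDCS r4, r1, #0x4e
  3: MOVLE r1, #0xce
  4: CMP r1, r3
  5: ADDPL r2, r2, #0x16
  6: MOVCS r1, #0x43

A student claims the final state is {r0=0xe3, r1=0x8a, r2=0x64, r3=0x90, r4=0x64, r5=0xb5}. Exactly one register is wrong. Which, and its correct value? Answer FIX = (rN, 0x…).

FIX = (r1, 0x43)

[0] flags=0011 → (cmp)
[1] flags=0011 GE?F → skip
[2] flags=0011 CS?T → r4=0x64
[3] flags=0011 LE?T → r1=0xce
[4] flags=0010 → (cmp)
[5] flags=0010 PL?T → r2=0x64
[6] flags=0010 CS?T → r1=0x43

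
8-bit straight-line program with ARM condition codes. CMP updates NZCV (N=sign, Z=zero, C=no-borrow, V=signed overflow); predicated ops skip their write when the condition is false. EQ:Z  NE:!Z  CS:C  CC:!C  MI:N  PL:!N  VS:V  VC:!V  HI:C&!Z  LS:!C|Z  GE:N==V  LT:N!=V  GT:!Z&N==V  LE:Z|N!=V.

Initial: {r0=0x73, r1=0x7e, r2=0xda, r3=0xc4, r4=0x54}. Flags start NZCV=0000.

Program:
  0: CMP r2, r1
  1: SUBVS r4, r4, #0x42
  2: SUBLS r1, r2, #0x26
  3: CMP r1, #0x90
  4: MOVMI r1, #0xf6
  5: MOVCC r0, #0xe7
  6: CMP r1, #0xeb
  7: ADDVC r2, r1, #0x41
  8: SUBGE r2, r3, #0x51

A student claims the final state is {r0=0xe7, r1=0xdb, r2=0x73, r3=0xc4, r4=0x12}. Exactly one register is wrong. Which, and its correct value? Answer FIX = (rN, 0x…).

[0] flags=0011 → (cmp)
[1] flags=0011 VS?T → r4=0x12
[2] flags=0011 LS?F → skip
[3] flags=1001 → (cmp)
[4] flags=1001 MI?T → r1=0xf6
[5] flags=1001 CC?T → r0=0xe7
[6] flags=0010 → (cmp)
[7] flags=0010 VC?T → r2=0x37
[8] flags=0010 GE?T → r2=0x73

FIX = (r1, 0xf6)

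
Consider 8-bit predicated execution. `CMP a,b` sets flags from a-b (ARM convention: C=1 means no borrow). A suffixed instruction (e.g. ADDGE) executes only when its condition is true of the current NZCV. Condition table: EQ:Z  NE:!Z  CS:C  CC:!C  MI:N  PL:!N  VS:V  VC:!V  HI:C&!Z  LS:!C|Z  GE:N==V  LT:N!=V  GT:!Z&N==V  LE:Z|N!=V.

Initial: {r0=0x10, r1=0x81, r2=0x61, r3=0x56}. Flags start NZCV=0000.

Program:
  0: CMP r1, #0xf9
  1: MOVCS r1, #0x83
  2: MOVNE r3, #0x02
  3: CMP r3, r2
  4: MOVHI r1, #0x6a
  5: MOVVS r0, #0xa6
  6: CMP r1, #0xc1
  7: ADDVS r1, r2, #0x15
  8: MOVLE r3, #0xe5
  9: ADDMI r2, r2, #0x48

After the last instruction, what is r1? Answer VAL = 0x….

0: ✓ CMP  NZCV=1000
1: · MOVCS
2: ✓ MOVNE  r3←0x02
3: ✓ CMP  NZCV=1000
4: · MOVHI
5: · MOVVS
6: ✓ CMP  NZCV=1000
7: · ADDVS
8: ✓ MOVLE  r3←0xe5
9: ✓ ADDMI  r2←0xa9

VAL = 0x81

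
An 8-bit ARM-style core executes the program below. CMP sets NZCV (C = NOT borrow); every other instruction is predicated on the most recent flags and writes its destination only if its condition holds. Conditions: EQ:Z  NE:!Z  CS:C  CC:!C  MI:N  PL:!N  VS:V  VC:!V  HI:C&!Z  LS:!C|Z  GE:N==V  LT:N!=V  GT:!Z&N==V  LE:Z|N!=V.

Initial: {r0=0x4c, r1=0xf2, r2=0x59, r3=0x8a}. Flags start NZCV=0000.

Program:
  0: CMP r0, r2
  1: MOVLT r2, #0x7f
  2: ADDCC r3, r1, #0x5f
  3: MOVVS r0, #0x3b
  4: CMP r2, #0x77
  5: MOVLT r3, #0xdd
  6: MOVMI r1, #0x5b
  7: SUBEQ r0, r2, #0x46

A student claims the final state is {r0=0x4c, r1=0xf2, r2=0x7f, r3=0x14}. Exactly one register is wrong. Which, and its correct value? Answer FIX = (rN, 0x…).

FIX = (r3, 0x51)

[0] flags=1000 → (cmp)
[1] flags=1000 LT?T → r2=0x7f
[2] flags=1000 CC?T → r3=0x51
[3] flags=1000 VS?F → skip
[4] flags=0010 → (cmp)
[5] flags=0010 LT?F → skip
[6] flags=0010 MI?F → skip
[7] flags=0010 EQ?F → skip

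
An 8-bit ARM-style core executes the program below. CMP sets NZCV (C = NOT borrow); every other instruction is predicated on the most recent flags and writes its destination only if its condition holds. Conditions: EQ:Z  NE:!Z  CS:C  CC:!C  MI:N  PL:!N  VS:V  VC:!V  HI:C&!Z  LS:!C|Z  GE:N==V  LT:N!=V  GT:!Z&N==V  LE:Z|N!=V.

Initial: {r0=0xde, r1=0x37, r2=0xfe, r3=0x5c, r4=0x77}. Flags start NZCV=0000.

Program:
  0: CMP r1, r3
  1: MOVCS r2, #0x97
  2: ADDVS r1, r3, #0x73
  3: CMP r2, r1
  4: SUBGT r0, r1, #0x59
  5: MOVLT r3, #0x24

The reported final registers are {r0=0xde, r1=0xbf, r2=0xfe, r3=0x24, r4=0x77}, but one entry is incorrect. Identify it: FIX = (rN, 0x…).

0: ✓ CMP  NZCV=1000
1: · MOVCS
2: · ADDVS
3: ✓ CMP  NZCV=1010
4: · SUBGT
5: ✓ MOVLT  r3←0x24

FIX = (r1, 0x37)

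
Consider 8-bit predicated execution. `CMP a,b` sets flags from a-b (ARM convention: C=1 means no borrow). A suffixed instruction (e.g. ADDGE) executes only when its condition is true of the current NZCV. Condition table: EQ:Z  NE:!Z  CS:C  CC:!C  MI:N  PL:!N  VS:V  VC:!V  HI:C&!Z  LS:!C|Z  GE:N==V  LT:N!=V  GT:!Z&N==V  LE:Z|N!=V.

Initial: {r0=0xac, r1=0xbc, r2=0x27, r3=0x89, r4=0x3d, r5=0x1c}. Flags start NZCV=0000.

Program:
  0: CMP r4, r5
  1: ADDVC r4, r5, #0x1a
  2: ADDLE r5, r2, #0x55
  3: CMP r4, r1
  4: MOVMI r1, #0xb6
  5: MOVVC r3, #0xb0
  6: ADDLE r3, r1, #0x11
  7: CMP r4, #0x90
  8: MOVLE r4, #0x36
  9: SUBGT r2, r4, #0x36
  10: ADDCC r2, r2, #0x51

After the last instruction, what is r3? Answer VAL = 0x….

VAL = 0xb0

0: ✓ CMP  NZCV=0010
1: ✓ ADDVC  r4←0x36
2: · ADDLE
3: ✓ CMP  NZCV=0000
4: · MOVMI
5: ✓ MOVVC  r3←0xb0
6: · ADDLE
7: ✓ CMP  NZCV=1001
8: · MOVLE
9: ✓ SUBGT  r2←0x00
10: ✓ ADDCC  r2←0x51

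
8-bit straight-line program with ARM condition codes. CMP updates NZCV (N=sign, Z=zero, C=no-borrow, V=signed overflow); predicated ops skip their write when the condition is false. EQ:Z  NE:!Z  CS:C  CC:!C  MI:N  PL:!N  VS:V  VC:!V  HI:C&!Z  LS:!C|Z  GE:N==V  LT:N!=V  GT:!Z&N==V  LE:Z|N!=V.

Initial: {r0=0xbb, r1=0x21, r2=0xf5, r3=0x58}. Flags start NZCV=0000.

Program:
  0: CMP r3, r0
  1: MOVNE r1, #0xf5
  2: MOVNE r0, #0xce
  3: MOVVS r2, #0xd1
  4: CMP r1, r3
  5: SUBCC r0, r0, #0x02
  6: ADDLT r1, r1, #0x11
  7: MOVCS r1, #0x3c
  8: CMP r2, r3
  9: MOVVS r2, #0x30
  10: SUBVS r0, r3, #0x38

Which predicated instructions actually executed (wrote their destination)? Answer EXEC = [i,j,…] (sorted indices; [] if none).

EXEC = [1,2,3,6,7,9,10]

[0] flags=1001 → (cmp)
[1] flags=1001 NE?T → r1=0xf5
[2] flags=1001 NE?T → r0=0xce
[3] flags=1001 VS?T → r2=0xd1
[4] flags=1010 → (cmp)
[5] flags=1010 CC?F → skip
[6] flags=1010 LT?T → r1=0x06
[7] flags=1010 CS?T → r1=0x3c
[8] flags=0011 → (cmp)
[9] flags=0011 VS?T → r2=0x30
[10] flags=0011 VS?T → r0=0x20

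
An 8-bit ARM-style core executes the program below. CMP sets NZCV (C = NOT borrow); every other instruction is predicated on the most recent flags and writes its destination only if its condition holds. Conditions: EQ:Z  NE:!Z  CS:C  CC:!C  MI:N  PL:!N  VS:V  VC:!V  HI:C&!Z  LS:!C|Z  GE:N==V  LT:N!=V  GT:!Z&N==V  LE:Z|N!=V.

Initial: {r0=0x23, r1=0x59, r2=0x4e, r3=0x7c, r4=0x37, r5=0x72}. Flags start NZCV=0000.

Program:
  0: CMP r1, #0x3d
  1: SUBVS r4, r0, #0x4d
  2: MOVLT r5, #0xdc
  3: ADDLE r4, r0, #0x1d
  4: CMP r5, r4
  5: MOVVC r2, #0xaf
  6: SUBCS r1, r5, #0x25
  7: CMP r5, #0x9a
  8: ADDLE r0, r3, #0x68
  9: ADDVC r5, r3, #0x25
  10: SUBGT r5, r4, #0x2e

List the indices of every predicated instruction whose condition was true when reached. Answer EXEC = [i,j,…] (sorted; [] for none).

EXEC = [5,6,10]

0: ✓ CMP  NZCV=0010
1: · SUBVS
2: · MOVLT
3: · ADDLE
4: ✓ CMP  NZCV=0010
5: ✓ MOVVC  r2←0xaf
6: ✓ SUBCS  r1←0x4d
7: ✓ CMP  NZCV=1001
8: · ADDLE
9: · ADDVC
10: ✓ SUBGT  r5←0x09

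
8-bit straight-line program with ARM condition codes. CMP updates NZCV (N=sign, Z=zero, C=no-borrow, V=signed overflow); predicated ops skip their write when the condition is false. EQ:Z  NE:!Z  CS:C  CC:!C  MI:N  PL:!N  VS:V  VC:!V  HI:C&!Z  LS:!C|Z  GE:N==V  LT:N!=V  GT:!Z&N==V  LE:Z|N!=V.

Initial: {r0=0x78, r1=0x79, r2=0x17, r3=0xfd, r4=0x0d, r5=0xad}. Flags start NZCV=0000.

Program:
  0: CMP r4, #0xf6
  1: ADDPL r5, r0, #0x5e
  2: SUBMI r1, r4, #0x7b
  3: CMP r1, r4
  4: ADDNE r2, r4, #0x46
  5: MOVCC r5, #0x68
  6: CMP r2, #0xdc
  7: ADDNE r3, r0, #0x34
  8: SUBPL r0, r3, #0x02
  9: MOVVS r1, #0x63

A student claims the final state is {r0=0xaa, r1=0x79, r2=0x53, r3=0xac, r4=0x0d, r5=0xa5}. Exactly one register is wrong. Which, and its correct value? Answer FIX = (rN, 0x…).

0: ✓ CMP  NZCV=0000
1: ✓ ADDPL  r5←0xd6
2: · SUBMI
3: ✓ CMP  NZCV=0010
4: ✓ ADDNE  r2←0x53
5: · MOVCC
6: ✓ CMP  NZCV=0000
7: ✓ ADDNE  r3←0xac
8: ✓ SUBPL  r0←0xaa
9: · MOVVS

FIX = (r5, 0xd6)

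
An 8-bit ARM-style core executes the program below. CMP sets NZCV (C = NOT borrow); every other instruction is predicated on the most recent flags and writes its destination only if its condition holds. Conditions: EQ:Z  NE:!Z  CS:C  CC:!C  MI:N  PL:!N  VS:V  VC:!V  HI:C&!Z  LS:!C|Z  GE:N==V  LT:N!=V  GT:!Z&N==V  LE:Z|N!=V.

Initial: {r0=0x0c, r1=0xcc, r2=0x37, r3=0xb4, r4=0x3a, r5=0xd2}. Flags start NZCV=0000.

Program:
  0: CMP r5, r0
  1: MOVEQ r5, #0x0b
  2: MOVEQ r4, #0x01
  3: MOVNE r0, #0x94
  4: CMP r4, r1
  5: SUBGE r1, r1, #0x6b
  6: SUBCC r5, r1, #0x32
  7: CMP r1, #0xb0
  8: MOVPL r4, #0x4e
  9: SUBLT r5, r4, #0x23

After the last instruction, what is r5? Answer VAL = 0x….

0: ✓ CMP  NZCV=1010
1: · MOVEQ
2: · MOVEQ
3: ✓ MOVNE  r0←0x94
4: ✓ CMP  NZCV=0000
5: ✓ SUBGE  r1←0x61
6: ✓ SUBCC  r5←0x2f
7: ✓ CMP  NZCV=1001
8: · MOVPL
9: · SUBLT

VAL = 0x2f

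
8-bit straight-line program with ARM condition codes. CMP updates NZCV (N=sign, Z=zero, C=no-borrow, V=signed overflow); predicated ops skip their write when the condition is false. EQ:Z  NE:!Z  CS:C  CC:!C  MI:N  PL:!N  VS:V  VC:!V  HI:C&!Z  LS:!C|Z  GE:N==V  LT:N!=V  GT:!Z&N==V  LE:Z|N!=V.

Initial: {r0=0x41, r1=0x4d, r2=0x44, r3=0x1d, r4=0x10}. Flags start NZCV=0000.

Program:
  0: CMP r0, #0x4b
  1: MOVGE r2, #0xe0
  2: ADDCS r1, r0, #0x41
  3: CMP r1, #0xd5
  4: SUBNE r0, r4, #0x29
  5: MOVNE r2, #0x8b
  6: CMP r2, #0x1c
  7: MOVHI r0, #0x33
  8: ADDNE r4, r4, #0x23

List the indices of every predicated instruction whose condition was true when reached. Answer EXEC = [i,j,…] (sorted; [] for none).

0: ✓ CMP  NZCV=1000
1: · MOVGE
2: · ADDCS
3: ✓ CMP  NZCV=0000
4: ✓ SUBNE  r0←0xe7
5: ✓ MOVNE  r2←0x8b
6: ✓ CMP  NZCV=0011
7: ✓ MOVHI  r0←0x33
8: ✓ ADDNE  r4←0x33

EXEC = [4,5,7,8]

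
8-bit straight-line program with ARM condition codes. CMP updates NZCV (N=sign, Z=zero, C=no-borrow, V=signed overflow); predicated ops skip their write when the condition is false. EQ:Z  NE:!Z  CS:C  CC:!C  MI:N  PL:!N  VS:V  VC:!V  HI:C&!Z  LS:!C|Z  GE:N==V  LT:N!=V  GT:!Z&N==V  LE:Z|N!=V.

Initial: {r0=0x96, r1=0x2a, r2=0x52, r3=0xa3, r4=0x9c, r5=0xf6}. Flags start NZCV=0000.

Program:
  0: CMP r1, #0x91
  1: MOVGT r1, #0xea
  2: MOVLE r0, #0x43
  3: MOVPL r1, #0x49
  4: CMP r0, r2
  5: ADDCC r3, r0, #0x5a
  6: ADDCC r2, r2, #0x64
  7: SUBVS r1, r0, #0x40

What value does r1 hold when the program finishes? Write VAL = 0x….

[0] flags=1001 → (cmp)
[1] flags=1001 GT?T → r1=0xea
[2] flags=1001 LE?F → skip
[3] flags=1001 PL?F → skip
[4] flags=0011 → (cmp)
[5] flags=0011 CC?F → skip
[6] flags=0011 CC?F → skip
[7] flags=0011 VS?T → r1=0x56

VAL = 0x56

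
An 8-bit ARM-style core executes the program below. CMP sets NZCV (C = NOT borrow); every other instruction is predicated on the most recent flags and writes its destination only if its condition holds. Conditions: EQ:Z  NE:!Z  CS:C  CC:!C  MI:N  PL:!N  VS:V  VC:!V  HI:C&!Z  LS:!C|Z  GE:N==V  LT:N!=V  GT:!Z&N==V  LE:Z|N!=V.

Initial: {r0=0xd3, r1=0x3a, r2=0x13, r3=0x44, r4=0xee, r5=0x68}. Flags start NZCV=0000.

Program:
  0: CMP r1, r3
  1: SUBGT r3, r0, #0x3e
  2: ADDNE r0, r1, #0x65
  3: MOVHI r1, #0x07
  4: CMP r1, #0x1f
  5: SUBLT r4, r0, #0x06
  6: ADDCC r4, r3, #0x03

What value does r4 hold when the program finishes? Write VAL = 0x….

VAL = 0xee

0: ✓ CMP  NZCV=1000
1: · SUBGT
2: ✓ ADDNE  r0←0x9f
3: · MOVHI
4: ✓ CMP  NZCV=0010
5: · SUBLT
6: · ADDCC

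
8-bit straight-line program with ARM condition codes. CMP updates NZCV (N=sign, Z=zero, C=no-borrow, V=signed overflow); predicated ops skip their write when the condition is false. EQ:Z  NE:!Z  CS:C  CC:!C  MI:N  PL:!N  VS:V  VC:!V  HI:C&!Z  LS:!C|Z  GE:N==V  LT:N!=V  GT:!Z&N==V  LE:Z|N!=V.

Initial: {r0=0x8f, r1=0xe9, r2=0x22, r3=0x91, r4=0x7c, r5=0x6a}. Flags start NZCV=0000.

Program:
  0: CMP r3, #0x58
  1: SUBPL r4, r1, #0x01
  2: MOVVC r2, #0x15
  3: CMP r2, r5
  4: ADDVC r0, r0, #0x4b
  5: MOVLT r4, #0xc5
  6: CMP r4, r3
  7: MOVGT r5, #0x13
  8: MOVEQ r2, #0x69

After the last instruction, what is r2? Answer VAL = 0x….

[0] flags=0011 → (cmp)
[1] flags=0011 PL?T → r4=0xe8
[2] flags=0011 VC?F → skip
[3] flags=1000 → (cmp)
[4] flags=1000 VC?T → r0=0xda
[5] flags=1000 LT?T → r4=0xc5
[6] flags=0010 → (cmp)
[7] flags=0010 GT?T → r5=0x13
[8] flags=0010 EQ?F → skip

VAL = 0x22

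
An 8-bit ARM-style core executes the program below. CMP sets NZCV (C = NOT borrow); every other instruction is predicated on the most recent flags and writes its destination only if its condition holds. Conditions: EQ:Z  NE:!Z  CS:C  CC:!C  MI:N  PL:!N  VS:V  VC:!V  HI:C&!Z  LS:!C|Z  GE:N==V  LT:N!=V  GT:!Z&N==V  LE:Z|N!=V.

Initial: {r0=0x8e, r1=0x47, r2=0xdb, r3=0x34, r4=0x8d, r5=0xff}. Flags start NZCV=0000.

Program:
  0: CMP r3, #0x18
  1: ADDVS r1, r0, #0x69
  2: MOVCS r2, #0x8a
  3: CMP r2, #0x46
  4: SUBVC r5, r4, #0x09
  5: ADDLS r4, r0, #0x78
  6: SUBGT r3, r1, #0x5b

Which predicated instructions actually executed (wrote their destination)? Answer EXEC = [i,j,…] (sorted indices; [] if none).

0: ✓ CMP  NZCV=0010
1: · ADDVS
2: ✓ MOVCS  r2←0x8a
3: ✓ CMP  NZCV=0011
4: · SUBVC
5: · ADDLS
6: · SUBGT

EXEC = [2]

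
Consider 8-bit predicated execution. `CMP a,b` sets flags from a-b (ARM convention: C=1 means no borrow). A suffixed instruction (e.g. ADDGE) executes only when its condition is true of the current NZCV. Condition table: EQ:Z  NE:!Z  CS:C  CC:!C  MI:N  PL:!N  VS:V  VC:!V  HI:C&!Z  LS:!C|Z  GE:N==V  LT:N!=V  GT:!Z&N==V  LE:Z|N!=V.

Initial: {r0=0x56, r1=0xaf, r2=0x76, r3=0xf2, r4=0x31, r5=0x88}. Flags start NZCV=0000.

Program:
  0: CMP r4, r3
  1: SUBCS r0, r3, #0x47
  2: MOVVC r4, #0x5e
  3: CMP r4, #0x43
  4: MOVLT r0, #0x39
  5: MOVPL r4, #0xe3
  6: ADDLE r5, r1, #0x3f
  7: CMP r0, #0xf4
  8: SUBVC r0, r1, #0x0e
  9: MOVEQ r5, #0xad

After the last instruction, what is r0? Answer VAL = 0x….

VAL = 0xa1

[0] flags=0000 → (cmp)
[1] flags=0000 CS?F → skip
[2] flags=0000 VC?T → r4=0x5e
[3] flags=0010 → (cmp)
[4] flags=0010 LT?F → skip
[5] flags=0010 PL?T → r4=0xe3
[6] flags=0010 LE?F → skip
[7] flags=0000 → (cmp)
[8] flags=0000 VC?T → r0=0xa1
[9] flags=0000 EQ?F → skip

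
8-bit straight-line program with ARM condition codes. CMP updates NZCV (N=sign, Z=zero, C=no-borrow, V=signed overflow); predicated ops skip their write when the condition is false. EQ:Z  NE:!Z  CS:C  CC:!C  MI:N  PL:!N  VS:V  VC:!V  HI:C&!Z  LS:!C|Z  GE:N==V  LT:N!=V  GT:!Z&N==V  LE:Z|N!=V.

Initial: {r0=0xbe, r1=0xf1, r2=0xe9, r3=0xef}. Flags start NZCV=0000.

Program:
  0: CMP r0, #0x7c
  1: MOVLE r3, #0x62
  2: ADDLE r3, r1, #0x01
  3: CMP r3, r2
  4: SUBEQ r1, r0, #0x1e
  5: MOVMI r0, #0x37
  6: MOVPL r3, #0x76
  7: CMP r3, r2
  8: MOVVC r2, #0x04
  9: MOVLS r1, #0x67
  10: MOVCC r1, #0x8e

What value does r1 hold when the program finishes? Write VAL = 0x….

VAL = 0x8e

0: ✓ CMP  NZCV=0011
1: ✓ MOVLE  r3←0x62
2: ✓ ADDLE  r3←0xf2
3: ✓ CMP  NZCV=0010
4: · SUBEQ
5: · MOVMI
6: ✓ MOVPL  r3←0x76
7: ✓ CMP  NZCV=1001
8: · MOVVC
9: ✓ MOVLS  r1←0x67
10: ✓ MOVCC  r1←0x8e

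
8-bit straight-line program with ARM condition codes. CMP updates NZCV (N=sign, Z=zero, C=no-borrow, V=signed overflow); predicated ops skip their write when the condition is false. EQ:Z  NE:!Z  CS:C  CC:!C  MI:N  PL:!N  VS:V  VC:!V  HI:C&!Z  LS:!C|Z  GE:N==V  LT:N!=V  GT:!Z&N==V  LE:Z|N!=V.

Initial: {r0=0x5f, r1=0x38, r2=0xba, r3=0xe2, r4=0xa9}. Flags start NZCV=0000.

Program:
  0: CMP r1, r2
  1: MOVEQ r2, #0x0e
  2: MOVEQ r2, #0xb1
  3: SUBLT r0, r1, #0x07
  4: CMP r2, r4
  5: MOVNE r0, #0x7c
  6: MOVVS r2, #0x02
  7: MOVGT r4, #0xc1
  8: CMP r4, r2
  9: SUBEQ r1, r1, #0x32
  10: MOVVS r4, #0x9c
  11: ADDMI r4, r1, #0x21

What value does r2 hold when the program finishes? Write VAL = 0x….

[0] flags=0000 → (cmp)
[1] flags=0000 EQ?F → skip
[2] flags=0000 EQ?F → skip
[3] flags=0000 LT?F → skip
[4] flags=0010 → (cmp)
[5] flags=0010 NE?T → r0=0x7c
[6] flags=0010 VS?F → skip
[7] flags=0010 GT?T → r4=0xc1
[8] flags=0010 → (cmp)
[9] flags=0010 EQ?F → skip
[10] flags=0010 VS?F → skip
[11] flags=0010 MI?F → skip

VAL = 0xba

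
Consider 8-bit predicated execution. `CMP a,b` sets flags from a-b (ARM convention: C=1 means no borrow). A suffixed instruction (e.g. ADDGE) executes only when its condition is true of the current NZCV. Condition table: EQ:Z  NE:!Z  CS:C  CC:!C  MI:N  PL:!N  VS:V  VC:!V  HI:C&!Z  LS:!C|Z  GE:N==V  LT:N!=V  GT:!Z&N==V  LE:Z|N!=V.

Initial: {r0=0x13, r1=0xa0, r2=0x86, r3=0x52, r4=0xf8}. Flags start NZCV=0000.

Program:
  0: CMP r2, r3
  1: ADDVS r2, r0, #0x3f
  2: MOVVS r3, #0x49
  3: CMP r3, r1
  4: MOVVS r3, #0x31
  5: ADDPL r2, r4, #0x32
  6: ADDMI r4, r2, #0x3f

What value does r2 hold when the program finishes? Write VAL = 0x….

[0] flags=0011 → (cmp)
[1] flags=0011 VS?T → r2=0x52
[2] flags=0011 VS?T → r3=0x49
[3] flags=1001 → (cmp)
[4] flags=1001 VS?T → r3=0x31
[5] flags=1001 PL?F → skip
[6] flags=1001 MI?T → r4=0x91

VAL = 0x52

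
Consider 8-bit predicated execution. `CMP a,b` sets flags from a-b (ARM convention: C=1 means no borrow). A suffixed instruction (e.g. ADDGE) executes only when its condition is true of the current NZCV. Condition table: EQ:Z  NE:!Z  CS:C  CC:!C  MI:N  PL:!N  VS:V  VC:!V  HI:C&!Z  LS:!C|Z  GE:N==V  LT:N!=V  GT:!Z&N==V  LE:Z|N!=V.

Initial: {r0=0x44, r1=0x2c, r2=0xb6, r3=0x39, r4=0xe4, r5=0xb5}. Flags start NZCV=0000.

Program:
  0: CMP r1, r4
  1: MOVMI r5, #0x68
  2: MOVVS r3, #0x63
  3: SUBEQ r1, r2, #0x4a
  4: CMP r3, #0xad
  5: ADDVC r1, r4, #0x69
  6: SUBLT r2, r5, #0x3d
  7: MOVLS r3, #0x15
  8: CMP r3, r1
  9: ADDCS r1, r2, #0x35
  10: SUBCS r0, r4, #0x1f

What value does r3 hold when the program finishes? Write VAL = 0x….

VAL = 0x15

0: ✓ CMP  NZCV=0000
1: · MOVMI
2: · MOVVS
3: · SUBEQ
4: ✓ CMP  NZCV=1001
5: · ADDVC
6: · SUBLT
7: ✓ MOVLS  r3←0x15
8: ✓ CMP  NZCV=1000
9: · ADDCS
10: · SUBCS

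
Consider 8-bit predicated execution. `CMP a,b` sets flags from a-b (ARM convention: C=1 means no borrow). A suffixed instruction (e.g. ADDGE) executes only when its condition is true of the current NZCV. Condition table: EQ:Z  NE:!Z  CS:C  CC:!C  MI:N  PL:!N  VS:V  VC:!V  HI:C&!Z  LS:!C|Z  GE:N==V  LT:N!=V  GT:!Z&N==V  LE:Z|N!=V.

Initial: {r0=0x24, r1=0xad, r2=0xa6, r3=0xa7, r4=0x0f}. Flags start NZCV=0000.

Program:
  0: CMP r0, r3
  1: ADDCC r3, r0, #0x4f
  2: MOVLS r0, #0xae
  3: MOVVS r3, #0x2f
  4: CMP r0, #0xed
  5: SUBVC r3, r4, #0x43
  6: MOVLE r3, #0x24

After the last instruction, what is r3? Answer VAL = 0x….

[0] flags=0000 → (cmp)
[1] flags=0000 CC?T → r3=0x73
[2] flags=0000 LS?T → r0=0xae
[3] flags=0000 VS?F → skip
[4] flags=1000 → (cmp)
[5] flags=1000 VC?T → r3=0xcc
[6] flags=1000 LE?T → r3=0x24

VAL = 0x24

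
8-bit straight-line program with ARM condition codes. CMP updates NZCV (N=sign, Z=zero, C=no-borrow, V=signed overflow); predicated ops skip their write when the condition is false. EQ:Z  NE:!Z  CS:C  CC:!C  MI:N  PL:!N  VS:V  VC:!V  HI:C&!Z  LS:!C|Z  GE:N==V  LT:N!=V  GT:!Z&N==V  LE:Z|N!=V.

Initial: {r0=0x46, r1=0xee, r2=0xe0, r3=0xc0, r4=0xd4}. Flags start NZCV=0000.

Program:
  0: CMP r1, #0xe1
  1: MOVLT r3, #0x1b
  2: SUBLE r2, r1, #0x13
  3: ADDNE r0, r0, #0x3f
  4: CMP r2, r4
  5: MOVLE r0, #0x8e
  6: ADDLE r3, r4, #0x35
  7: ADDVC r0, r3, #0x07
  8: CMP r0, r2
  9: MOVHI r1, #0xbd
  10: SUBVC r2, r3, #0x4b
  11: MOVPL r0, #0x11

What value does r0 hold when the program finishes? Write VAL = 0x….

VAL = 0xc7

[0] flags=0010 → (cmp)
[1] flags=0010 LT?F → skip
[2] flags=0010 LE?F → skip
[3] flags=0010 NE?T → r0=0x85
[4] flags=0010 → (cmp)
[5] flags=0010 LE?F → skip
[6] flags=0010 LE?F → skip
[7] flags=0010 VC?T → r0=0xc7
[8] flags=1000 → (cmp)
[9] flags=1000 HI?F → skip
[10] flags=1000 VC?T → r2=0x75
[11] flags=1000 PL?F → skip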